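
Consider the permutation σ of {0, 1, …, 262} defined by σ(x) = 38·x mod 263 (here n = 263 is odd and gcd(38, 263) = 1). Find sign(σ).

Start at x=190: 190 → 119 → 51 → 97 → 4 → 152 → 253 → … (one orbit).
Cycle lengths of π_38 on ℤ/263ℤ: [262, 1]; 2 cycles in total.
Σ(ℓ_i−1) = 263−2 = 261; sign = (−1)^261 = -1.
(38|263)_J = -1 (Zolotarev's lemma cross-check).

-1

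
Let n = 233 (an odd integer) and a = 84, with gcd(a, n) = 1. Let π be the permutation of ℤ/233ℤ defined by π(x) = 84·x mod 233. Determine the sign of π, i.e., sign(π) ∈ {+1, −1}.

Start at x=121: 121 → 145 → 64 → 17 → 30 → 190 → 116 → … (one orbit).
Cycle lengths of π_84 on ℤ/233ℤ: [232, 1]; 2 cycles in total.
2 cycles on 233: each ℓ→(−1)^(ℓ−1), product (−1)^231 = -1.

-1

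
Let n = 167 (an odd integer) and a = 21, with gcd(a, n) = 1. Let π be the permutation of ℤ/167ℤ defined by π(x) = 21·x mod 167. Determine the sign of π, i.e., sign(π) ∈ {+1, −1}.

Start at x=99: 99 → 75 → 72 → 9 → 22 → 128 → 16 → … (one orbit).
3 cycles of lengths [83, 83, 1].
Σ(ℓ_i−1) = 167−3 = 164; sign = (−1)^164 = +1.
(21|167)_J = +1 (Zolotarev's lemma cross-check).

+1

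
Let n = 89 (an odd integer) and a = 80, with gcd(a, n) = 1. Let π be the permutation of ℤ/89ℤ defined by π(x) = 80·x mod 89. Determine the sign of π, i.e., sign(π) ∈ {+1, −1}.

Start at x=85: 85 → 36 → 32 → 68 → 11 → 79 → 1 → … (one orbit).
3 cycles of lengths [44, 44, 1].
Σ(ℓ_i−1) = 89−3 = 86; sign = (−1)^86 = +1.
Check: (80/89) = +1 by Zolotarev.

+1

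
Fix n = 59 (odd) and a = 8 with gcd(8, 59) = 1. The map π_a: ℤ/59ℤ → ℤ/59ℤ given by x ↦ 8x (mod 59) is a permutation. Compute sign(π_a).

-1

Orbit of 23 under x↦8x: [23, 7, 56, 35, 44, 57, 43]… (length divides ord_59(8)).
Cycle lengths of π_8 on ℤ/59ℤ: [58, 1]; 2 cycles in total.
59 − 2 = 57 transpositions; sign(π) = (−1)^57 = -1.
The Jacobi symbol (8|59) = -1 (Zolotarev) agrees.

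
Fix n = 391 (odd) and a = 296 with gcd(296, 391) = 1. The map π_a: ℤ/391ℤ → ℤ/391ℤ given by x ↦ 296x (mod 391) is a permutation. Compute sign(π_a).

+1

Trace 32: π^k(32) = [32, 88, 242, 79, 315, 182, 305] for k=0..6.
Cycle type of π: 176×2 + 22 + 16 + 1; total 5 cycles.
391 − 5 = 386 transpositions; sign(π) = (−1)^386 = +1.
(296|391)_J = +1 (Zolotarev's lemma cross-check).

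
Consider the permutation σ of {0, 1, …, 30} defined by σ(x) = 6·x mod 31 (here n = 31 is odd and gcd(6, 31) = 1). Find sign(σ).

Orbit of 1 under x↦6x: [1, 6, 5, 30, 25, 26]… (length divides ord_31(6)).
Cycle lengths of π_6 on ℤ/31ℤ: [6, 6, 6, 6, 6, 1]; 6 cycles in total.
sign(π) = (−1)^{n − #cycles} = (−1)^{31−6} = (−1)^25 = -1.

-1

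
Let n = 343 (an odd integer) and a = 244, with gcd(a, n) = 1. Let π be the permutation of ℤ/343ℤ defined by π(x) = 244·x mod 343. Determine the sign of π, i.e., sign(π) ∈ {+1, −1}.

-1

Trace 148: π^k(148) = [148, 97, 1, 244, 197, 48, 50] for k=0..6.
Cycle type of π: 14×21 + 2×24 + 1; total 46 cycles.
Σ(ℓ_i−1) = 343−46 = 297; sign = (−1)^297 = -1.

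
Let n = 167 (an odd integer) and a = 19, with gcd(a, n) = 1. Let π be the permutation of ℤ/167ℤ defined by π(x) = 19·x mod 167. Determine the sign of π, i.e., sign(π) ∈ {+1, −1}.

Orbit of 141 under x↦19x: [141, 7, 133, 22, 84, 93, 97]… (length divides ord_167(19)).
Cycle type of π: 83×2 + 1; total 3 cycles.
With 3 cycles on 167 points, sign = (−1)^{167−3} = +1.
The Jacobi symbol (19|167) = +1 (Zolotarev) agrees.

+1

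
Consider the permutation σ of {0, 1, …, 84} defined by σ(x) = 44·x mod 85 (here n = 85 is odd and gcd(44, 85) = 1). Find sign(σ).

Orbit of 79 under x↦44x: [79, 76, 29, 1, 44, 66, 14]… (length divides ord_85(44)).
Cycle type of π: 16×5 + 2×2 + 1; total 8 cycles.
Σ(ℓ_i−1) = 85−8 = 77; sign = (−1)^77 = -1.
(44|85)_J = -1 (Zolotarev's lemma cross-check).

-1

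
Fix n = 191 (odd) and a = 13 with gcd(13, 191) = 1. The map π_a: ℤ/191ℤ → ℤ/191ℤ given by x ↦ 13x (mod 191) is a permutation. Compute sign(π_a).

+1

Start at x=136: 136 → 49 → 64 → 68 → 120 → 32 → 34 → … (one orbit).
Cycle lengths of π_13 on ℤ/191ℤ: [95, 95, 1]; 3 cycles in total.
Σ(ℓ_i−1) = 191−3 = 188; sign = (−1)^188 = +1.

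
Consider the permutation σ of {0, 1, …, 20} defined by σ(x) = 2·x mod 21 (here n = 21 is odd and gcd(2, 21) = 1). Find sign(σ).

Start at x=2: 2 → 4 → 8 → 16 → 11 → 1 → 2 (one orbit).
Cycle lengths of π_2 on ℤ/21ℤ: [6, 6, 3, 3, 2, 1]; 6 cycles in total.
With 6 cycles on 21 points, sign = (−1)^{21−6} = -1.
(2|21)_J = -1 (Zolotarev's lemma cross-check).

-1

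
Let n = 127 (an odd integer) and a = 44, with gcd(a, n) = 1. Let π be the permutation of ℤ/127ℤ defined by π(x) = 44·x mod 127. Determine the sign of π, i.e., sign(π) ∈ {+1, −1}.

+1

Orbit of 62 under x↦44x: [62, 61, 17, 113, 19, 74, 81]… (length divides ord_127(44)).
The orbit structure of x ↦ 44x mod 127: 3 orbits of sizes [63, 63, 1].
n − c = 127 − 3 = 124; sign = (−1)^124 = +1.
Check: (44/127) = +1 by Zolotarev.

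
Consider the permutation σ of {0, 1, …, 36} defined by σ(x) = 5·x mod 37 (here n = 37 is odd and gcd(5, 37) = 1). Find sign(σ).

Trace 26: π^k(26) = [26, 19, 21, 31, 7, 35, 27] for k=0..6.
Cycle lengths of π_5 on ℤ/37ℤ: [36, 1]; 2 cycles in total.
37 − 2 = 35 transpositions; sign(π) = (−1)^35 = -1.
(5|37)_J = -1 (Zolotarev's lemma cross-check).

-1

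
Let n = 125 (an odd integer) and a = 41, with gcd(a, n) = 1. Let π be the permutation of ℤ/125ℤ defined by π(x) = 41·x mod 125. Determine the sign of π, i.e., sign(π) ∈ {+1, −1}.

+1

Orbit of 6 under x↦41x: [6, 121, 86, 26, 66, 81, 71]… (length divides ord_125(41)).
The orbit structure of x ↦ 41x mod 125: 13 orbits of sizes [25, 25, 25, 25, 5, 5, 5, 5, 1, 1, 1, 1, 1].
125 − 13 = 112 transpositions; sign(π) = (−1)^112 = +1.
The Jacobi symbol (41|125) = +1 (Zolotarev) agrees.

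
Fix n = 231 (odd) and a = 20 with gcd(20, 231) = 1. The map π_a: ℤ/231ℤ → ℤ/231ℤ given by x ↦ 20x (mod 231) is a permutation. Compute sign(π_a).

+1

Start at x=64: 64 → 125 → 190 → 104 → 1 → 20 → 169 → … (one orbit).
Cycle type of π: 10×20 + 5×2 + 2×10 + 1; total 33 cycles.
With 33 cycles on 231 points, sign = (−1)^{231−33} = +1.
Via Zolotarev, sign(π_{20}) = (20|231) = +1.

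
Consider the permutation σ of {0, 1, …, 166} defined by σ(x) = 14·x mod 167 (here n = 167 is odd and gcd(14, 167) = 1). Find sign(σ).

+1

Orbit of 122 under x↦14x: [122, 38, 31, 100, 64, 61, 19]… (length divides ord_167(14)).
Cycle lengths of π_14 on ℤ/167ℤ: [83, 83, 1]; 3 cycles in total.
3 cycles on 167: each ℓ→(−1)^(ℓ−1), product (−1)^164 = +1.
The Jacobi symbol (14|167) = +1 (Zolotarev) agrees.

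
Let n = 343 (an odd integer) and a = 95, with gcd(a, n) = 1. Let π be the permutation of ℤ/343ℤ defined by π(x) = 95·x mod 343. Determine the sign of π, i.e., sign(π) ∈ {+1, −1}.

+1

Trace 155: π^k(155) = [155, 319, 121, 176, 256, 310, 295] for k=0..6.
Decompose π into cycles: lengths [147, 147, 21, 21, 3, 3, 1] (7 cycles, including the fixed point 0).
343 − 7 = 336 transpositions; sign(π) = (−1)^336 = +1.
Check: (95/343) = +1 by Zolotarev.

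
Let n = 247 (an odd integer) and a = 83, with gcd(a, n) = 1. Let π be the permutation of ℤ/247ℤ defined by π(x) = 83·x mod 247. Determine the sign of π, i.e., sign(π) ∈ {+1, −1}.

-1

Orbit of 144 under x↦83x: [144, 96, 64, 125, 1, 83, 220]… (length divides ord_247(83)).
The orbit structure of x ↦ 83x mod 247: 28 orbits of sizes [12, 12, 12, 12, 12, 12, 12, 12, 12, 12, 12, 12, 12, 12, 12, 12, 12, 12, 4, 4, 4, 3, 3, 3, 3, 3, 3, 1].
28 cycles on 247: each ℓ→(−1)^(ℓ−1), product (−1)^219 = -1.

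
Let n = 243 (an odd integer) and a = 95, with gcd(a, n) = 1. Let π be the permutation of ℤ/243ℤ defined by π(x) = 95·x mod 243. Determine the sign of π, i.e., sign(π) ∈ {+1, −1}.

-1

Trace 92: π^k(92) = [92, 235, 212, 214, 161, 229, 128] for k=0..6.
π_95 has 6 disjoint cycles with lengths [162, 54, 18, 6, 2, 1] on {0,…,242}.
6 cycles on 243: each ℓ→(−1)^(ℓ−1), product (−1)^237 = -1.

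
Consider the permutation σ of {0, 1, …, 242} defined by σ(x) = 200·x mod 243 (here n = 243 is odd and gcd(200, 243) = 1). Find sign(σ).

Trace 77: π^k(77) = [77, 91, 218, 103, 188, 178, 122] for k=0..6.
6 cycles of lengths [162, 54, 18, 6, 2, 1].
Σ(ℓ_i−1) = 243−6 = 237; sign = (−1)^237 = -1.
Check: (200/243) = -1 by Zolotarev.

-1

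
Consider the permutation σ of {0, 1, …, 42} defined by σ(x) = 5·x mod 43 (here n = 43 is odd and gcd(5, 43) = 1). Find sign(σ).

-1

Orbit of 36 under x↦5x: [36, 8, 40, 28, 11, 12, 17]… (length divides ord_43(5)).
The orbit structure of x ↦ 5x mod 43: 2 orbits of sizes [42, 1].
43 − 2 = 41 transpositions; sign(π) = (−1)^41 = -1.
The Jacobi symbol (5|43) = -1 (Zolotarev) agrees.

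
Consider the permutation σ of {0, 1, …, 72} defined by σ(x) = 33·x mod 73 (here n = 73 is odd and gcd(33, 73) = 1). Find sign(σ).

Orbit of 44 under x↦33x: [44, 65, 28, 48, 51, 4, 59]… (length divides ord_73(33)).
2 cycles of lengths [72, 1].
n − c = 73 − 2 = 71; sign = (−1)^71 = -1.

-1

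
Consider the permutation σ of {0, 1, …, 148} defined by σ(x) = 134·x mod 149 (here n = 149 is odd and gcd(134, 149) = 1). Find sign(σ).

-1

Start at x=93: 93 → 95 → 65 → 68 → 23 → 102 → 109 → … (one orbit).
π_134 has 2 disjoint cycles with lengths [148, 1] on {0,…,148}.
2 cycles on 149: each ℓ→(−1)^(ℓ−1), product (−1)^147 = -1.
(134|149)_J = -1 (Zolotarev's lemma cross-check).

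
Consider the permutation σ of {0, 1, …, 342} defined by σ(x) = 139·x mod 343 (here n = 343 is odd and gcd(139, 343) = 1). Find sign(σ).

Orbit of 265 under x↦139x: [265, 134, 104, 50, 90, 162, 223]… (length divides ord_343(139)).
Cycle lengths of π_139 on ℤ/343ℤ: [98, 98, 98, 14, 14, 14, 2, 2, 2, 1]; 10 cycles in total.
sign(π) = (−1)^{n − #cycles} = (−1)^{343−10} = (−1)^333 = -1.

-1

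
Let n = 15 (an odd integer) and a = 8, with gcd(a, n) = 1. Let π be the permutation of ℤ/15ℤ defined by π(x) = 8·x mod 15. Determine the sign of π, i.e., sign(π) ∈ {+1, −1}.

+1

Start at x=1: 1 → 8 → 4 → 2 → 1 (one orbit).
5 cycles of lengths [4, 4, 4, 2, 1].
sign(π) = (−1)^{n − #cycles} = (−1)^{15−5} = (−1)^10 = +1.
Zolotarev: (8|15) = +1, matching the cycle-count sign.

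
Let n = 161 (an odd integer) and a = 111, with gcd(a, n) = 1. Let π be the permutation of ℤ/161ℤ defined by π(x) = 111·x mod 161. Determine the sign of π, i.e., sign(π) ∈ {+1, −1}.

Orbit of 1 under x↦111x: [1, 111, 85, 97, 141, 34, 71]… (length divides ord_161(111)).
π_111 has 11 disjoint cycles with lengths [22, 22, 22, 22, 22, 22, 22, 2, 2, 2, 1] on {0,…,160}.
11 cycles on 161: each ℓ→(−1)^(ℓ−1), product (−1)^150 = +1.
The Jacobi symbol (111|161) = +1 (Zolotarev) agrees.

+1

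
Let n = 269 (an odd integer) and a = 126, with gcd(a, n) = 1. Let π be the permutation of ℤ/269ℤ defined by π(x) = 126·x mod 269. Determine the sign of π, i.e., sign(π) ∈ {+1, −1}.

+1

Orbit of 80 under x↦126x: [80, 127, 131, 97, 117, 216, 47]… (length divides ord_269(126)).
3 cycles of lengths [134, 134, 1].
Σ(ℓ_i−1) = 269−3 = 266; sign = (−1)^266 = +1.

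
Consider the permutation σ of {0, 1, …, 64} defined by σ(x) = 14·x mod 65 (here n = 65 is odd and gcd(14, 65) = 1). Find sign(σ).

Orbit of 1 under x↦14x: [1, 14]… (length divides ord_65(14)).
Cycle lengths of π_14 on ℤ/65ℤ: [2, 2, 2, 2, 2, 2, 2, 2, 2, 2, 2, 2, 2, 2, 2, 2, 2, 2, 2, 2, 2, 2, 2, 2, 2, 2, 1, 1, 1, 1, 1, 1, 1, 1, 1, 1, 1, 1, 1]; 39 cycles in total.
Σ(ℓ_i−1) = 65−39 = 26; sign = (−1)^26 = +1.
The Jacobi symbol (14|65) = +1 (Zolotarev) agrees.

+1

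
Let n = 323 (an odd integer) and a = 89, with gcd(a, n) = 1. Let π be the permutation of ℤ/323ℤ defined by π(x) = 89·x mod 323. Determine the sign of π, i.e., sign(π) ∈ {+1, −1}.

Trace 208: π^k(208) = [208, 101, 268, 273, 72, 271, 217] for k=0..6.
π_89 has 14 disjoint cycles with lengths [36, 36, 36, 36, 36, 36, 36, 36, 18, 4, 4, 4, 4, 1] on {0,…,322}.
sign(π) = (−1)^{n − #cycles} = (−1)^{323−14} = (−1)^309 = -1.
(89|323)_J = -1 (Zolotarev's lemma cross-check).

-1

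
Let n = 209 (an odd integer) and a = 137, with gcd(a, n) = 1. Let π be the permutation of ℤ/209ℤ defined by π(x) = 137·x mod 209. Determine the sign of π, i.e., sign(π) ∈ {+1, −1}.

Trace 196: π^k(196) = [196, 100, 115, 80, 92, 64, 199] for k=0..6.
Decompose π into cycles: lengths [45, 45, 45, 45, 9, 9, 5, 5, 1] (9 cycles, including the fixed point 0).
209 − 9 = 200 transpositions; sign(π) = (−1)^200 = +1.
Zolotarev: (137|209) = +1, matching the cycle-count sign.

+1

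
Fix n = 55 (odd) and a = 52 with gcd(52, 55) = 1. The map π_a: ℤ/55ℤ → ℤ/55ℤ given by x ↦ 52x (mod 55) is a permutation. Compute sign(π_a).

Trace 13: π^k(13) = [13, 16, 7, 34, 8, 31, 17] for k=0..6.
Cycle type of π: 20×2 + 10 + 4 + 1; total 5 cycles.
5 cycles on 55: each ℓ→(−1)^(ℓ−1), product (−1)^50 = +1.
Zolotarev: (52|55) = +1, matching the cycle-count sign.

+1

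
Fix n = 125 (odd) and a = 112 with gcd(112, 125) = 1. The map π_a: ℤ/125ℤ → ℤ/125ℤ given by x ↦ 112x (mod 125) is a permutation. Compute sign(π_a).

Start at x=83: 83 → 46 → 27 → 24 → 63 → 56 → 22 → … (one orbit).
Decompose π into cycles: lengths [100, 20, 4, 1] (4 cycles, including the fixed point 0).
n − c = 125 − 4 = 121; sign = (−1)^121 = -1.
(112|125)_J = -1 (Zolotarev's lemma cross-check).

-1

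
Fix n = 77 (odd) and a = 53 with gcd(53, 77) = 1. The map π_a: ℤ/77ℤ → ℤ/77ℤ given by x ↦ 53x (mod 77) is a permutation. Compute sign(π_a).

Orbit of 58 under x↦53x: [58, 71, 67, 9, 15, 25, 16]… (length divides ord_77(53)).
Cycle type of π: 15×4 + 5×2 + 3×2 + 1; total 9 cycles.
sign(π) = (−1)^{n − #cycles} = (−1)^{77−9} = (−1)^68 = +1.

+1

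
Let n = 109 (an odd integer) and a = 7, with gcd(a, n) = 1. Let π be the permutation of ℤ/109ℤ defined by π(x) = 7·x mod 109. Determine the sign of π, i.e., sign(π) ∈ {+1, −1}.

Trace 22: π^k(22) = [22, 45, 97, 25, 66, 26, 73] for k=0..6.
Decompose π into cycles: lengths [27, 27, 27, 27, 1] (5 cycles, including the fixed point 0).
109 − 5 = 104 transpositions; sign(π) = (−1)^104 = +1.
Via Zolotarev, sign(π_{7}) = (7|109) = +1.

+1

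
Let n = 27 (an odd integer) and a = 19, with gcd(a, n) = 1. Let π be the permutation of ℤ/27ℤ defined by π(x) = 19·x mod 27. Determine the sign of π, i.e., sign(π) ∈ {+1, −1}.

Start at x=19: 19 → 10 → 1 → 19 (one orbit).
Cycle type of π: 3×6 + 1×9; total 15 cycles.
n − c = 27 − 15 = 12; sign = (−1)^12 = +1.

+1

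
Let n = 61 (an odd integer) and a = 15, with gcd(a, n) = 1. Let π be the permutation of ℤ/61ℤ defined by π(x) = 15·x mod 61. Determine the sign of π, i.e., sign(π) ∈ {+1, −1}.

+1

Orbit of 57 under x↦15x: [57, 1, 15, 42, 20, 56, 47]… (length divides ord_61(15)).
The orbit structure of x ↦ 15x mod 61: 5 orbits of sizes [15, 15, 15, 15, 1].
With 5 cycles on 61 points, sign = (−1)^{61−5} = +1.
Zolotarev: (15|61) = +1, matching the cycle-count sign.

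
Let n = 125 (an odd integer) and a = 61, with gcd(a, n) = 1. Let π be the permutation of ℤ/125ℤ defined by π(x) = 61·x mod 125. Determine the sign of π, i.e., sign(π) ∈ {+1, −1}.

+1

Orbit of 106 under x↦61x: [106, 91, 51, 111, 21, 31, 16]… (length divides ord_125(61)).
Cycle lengths of π_61 on ℤ/125ℤ: [25, 25, 25, 25, 5, 5, 5, 5, 1, 1, 1, 1, 1]; 13 cycles in total.
Σ(ℓ_i−1) = 125−13 = 112; sign = (−1)^112 = +1.
(61|125)_J = +1 (Zolotarev's lemma cross-check).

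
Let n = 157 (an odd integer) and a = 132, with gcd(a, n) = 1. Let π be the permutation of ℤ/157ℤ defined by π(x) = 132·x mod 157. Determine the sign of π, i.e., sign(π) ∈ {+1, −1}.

+1

Trace 67: π^k(67) = [67, 52, 113, 1, 132, 154, 75] for k=0..6.
Decompose π into cycles: lengths [39, 39, 39, 39, 1] (5 cycles, including the fixed point 0).
n − c = 157 − 5 = 152; sign = (−1)^152 = +1.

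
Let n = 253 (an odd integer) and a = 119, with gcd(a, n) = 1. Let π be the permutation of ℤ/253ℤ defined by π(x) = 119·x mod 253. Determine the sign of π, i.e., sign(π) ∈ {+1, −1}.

+1

Start at x=31: 31 → 147 → 36 → 236 → 1 → 119 → 246 → … (one orbit).
Cycle lengths of π_119 on ℤ/253ℤ: [55, 55, 55, 55, 11, 11, 5, 5, 1]; 9 cycles in total.
sign(π) = (−1)^{n − #cycles} = (−1)^{253−9} = (−1)^244 = +1.
(119|253)_J = +1 (Zolotarev's lemma cross-check).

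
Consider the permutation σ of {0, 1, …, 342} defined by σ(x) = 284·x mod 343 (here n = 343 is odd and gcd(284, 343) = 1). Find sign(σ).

+1

Start at x=247: 247 → 176 → 249 → 58 → 8 → 214 → 65 → … (one orbit).
The orbit structure of x ↦ 284x mod 343: 7 orbits of sizes [147, 147, 21, 21, 3, 3, 1].
sign(π) = (−1)^{n − #cycles} = (−1)^{343−7} = (−1)^336 = +1.
Via Zolotarev, sign(π_{284}) = (284|343) = +1.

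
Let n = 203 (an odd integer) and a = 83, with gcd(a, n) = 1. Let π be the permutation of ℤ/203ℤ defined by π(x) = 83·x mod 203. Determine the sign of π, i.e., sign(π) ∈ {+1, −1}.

Start at x=141: 141 → 132 → 197 → 111 → 78 → 181 → 1 → … (one orbit).
Cycle lengths of π_83 on ℤ/203ℤ: [14, 14, 14, 14, 14, 14, 14, 14, 14, 14, 14, 14, 7, 7, 7, 7, 2, 2, 2, 1]; 20 cycles in total.
20 cycles on 203: each ℓ→(−1)^(ℓ−1), product (−1)^183 = -1.
(83|203)_J = -1 (Zolotarev's lemma cross-check).

-1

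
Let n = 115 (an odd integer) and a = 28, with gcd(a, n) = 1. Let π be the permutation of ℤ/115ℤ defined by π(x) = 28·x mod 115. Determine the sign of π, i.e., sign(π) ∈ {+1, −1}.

Trace 22: π^k(22) = [22, 41, 113, 59, 42, 26, 38] for k=0..6.
5 cycles of lengths [44, 44, 22, 4, 1].
sign(π) = (−1)^{n − #cycles} = (−1)^{115−5} = (−1)^110 = +1.

+1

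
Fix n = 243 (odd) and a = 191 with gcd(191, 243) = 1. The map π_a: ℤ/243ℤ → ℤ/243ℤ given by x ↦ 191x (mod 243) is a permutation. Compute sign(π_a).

-1

Orbit of 211 under x↦191x: [211, 206, 223, 68, 109, 164, 220]… (length divides ord_243(191)).
Cycle lengths of π_191 on ℤ/243ℤ: [162, 54, 18, 6, 2, 1]; 6 cycles in total.
Σ(ℓ_i−1) = 243−6 = 237; sign = (−1)^237 = -1.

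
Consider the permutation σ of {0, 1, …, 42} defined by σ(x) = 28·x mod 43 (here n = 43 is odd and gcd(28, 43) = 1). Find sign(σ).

Orbit of 41 under x↦28x: [41, 30, 23, 42, 15, 33, 21]… (length divides ord_43(28)).
π_28 has 2 disjoint cycles with lengths [42, 1] on {0,…,42}.
43 − 2 = 41 transpositions; sign(π) = (−1)^41 = -1.
Check: (28/43) = -1 by Zolotarev.

-1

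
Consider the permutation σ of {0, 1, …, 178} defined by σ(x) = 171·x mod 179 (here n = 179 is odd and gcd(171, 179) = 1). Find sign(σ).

Start at x=135: 135 → 173 → 48 → 153 → 29 → 126 → 66 → … (one orbit).
Cycle lengths of π_171 on ℤ/179ℤ: [89, 89, 1]; 3 cycles in total.
sign(π) = (−1)^{n − #cycles} = (−1)^{179−3} = (−1)^176 = +1.
Via Zolotarev, sign(π_{171}) = (171|179) = +1.

+1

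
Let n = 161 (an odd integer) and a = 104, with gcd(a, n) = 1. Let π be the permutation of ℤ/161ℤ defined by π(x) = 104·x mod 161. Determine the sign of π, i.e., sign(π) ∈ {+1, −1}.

-1

Orbit of 139 under x↦104x: [139, 127, 6, 141, 13, 64, 55]… (length divides ord_161(104)).
12 cycles of lengths [22, 22, 22, 22, 22, 22, 11, 11, 2, 2, 2, 1].
n − c = 161 − 12 = 149; sign = (−1)^149 = -1.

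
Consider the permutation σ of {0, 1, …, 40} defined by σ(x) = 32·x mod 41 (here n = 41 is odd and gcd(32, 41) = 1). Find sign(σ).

+1

Orbit of 32 under x↦32x: [32, 40, 9, 1]… (length divides ord_41(32)).
Cycle type of π: 4×10 + 1; total 11 cycles.
With 11 cycles on 41 points, sign = (−1)^{41−11} = +1.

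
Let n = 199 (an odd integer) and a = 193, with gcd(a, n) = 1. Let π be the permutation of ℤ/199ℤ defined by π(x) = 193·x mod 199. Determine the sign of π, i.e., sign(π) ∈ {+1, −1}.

Orbit of 106 under x↦193x: [106, 160, 35, 188, 66, 2, 187]… (length divides ord_199(193)).
Cycle lengths of π_193 on ℤ/199ℤ: [99, 99, 1]; 3 cycles in total.
3 cycles on 199: each ℓ→(−1)^(ℓ−1), product (−1)^196 = +1.
(193|199)_J = +1 (Zolotarev's lemma cross-check).

+1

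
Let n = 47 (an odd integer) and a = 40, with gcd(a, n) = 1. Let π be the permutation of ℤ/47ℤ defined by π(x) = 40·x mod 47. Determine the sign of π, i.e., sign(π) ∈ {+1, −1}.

-1

Trace 40: π^k(40) = [40, 2, 33, 4, 19, 8, 38] for k=0..6.
2 cycles of lengths [46, 1].
sign(π) = (−1)^{n − #cycles} = (−1)^{47−2} = (−1)^45 = -1.
Zolotarev: (40|47) = -1, matching the cycle-count sign.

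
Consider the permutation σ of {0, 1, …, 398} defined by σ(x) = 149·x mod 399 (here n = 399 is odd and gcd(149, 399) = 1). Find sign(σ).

Orbit of 100 under x↦149x: [100, 137, 64, 359, 25, 134, 16]… (length divides ord_399(149)).
Decompose π into cycles: lengths [18, 18, 18, 18, 18, 18, 18, 18, 18, 18, 18, 18, 18, 18, 9, 9, 9, 9, 9, 9, 9, 9, 9, 9, 9, 9, 9, 9, 6, 6, 3, 3, 2, 1] (34 cycles, including the fixed point 0).
With 34 cycles on 399 points, sign = (−1)^{399−34} = -1.

-1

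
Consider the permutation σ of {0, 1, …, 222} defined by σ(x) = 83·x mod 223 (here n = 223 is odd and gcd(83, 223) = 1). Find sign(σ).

Start at x=49: 49 → 53 → 162 → 66 → 126 → 200 → 98 → … (one orbit).
3 cycles of lengths [111, 111, 1].
Σ(ℓ_i−1) = 223−3 = 220; sign = (−1)^220 = +1.

+1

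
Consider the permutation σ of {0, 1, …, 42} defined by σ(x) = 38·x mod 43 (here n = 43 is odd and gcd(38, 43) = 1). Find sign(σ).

+1

Start at x=17: 17 → 1 → 38 → 25 → 4 → 23 → 14 → … (one orbit).
The orbit structure of x ↦ 38x mod 43: 3 orbits of sizes [21, 21, 1].
3 cycles on 43: each ℓ→(−1)^(ℓ−1), product (−1)^40 = +1.
Zolotarev: (38|43) = +1, matching the cycle-count sign.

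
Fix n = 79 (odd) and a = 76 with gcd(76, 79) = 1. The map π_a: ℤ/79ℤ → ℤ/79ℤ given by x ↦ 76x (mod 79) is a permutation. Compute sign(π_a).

+1

Orbit of 51 under x↦76x: [51, 5, 64, 45, 23, 10, 49]… (length divides ord_79(76)).
Cycle type of π: 39×2 + 1; total 3 cycles.
3 cycles on 79: each ℓ→(−1)^(ℓ−1), product (−1)^76 = +1.
Check: (76/79) = +1 by Zolotarev.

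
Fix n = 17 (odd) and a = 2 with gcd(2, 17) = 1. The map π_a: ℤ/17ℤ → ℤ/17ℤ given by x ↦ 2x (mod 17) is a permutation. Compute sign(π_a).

Start at x=13: 13 → 9 → 1 → 2 → 4 → 8 → 16 → … (one orbit).
Decompose π into cycles: lengths [8, 8, 1] (3 cycles, including the fixed point 0).
Σ(ℓ_i−1) = 17−3 = 14; sign = (−1)^14 = +1.

+1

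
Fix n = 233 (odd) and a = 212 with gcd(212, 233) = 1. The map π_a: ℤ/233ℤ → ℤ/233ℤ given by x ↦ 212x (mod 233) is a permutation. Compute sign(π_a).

Start at x=77: 77 → 14 → 172 → 116 → 127 → 129 → 87 → … (one orbit).
2 cycles of lengths [232, 1].
With 2 cycles on 233 points, sign = (−1)^{233−2} = -1.
Via Zolotarev, sign(π_{212}) = (212|233) = -1.

-1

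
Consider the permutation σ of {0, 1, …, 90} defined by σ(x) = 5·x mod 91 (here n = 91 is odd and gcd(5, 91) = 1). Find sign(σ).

Trace 51: π^k(51) = [51, 73, 1, 5, 25, 34, 79] for k=0..6.
11 cycles of lengths [12, 12, 12, 12, 12, 12, 6, 4, 4, 4, 1].
91 − 11 = 80 transpositions; sign(π) = (−1)^80 = +1.
The Jacobi symbol (5|91) = +1 (Zolotarev) agrees.

+1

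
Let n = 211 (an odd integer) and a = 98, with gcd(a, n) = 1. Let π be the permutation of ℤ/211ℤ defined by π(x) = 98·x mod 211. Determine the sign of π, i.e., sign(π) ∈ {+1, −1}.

-1

Orbit of 67 under x↦98x: [67, 25, 129, 193, 135, 148, 156]… (length divides ord_211(98)).
4 cycles of lengths [70, 70, 70, 1].
Σ(ℓ_i−1) = 211−4 = 207; sign = (−1)^207 = -1.
Check: (98/211) = -1 by Zolotarev.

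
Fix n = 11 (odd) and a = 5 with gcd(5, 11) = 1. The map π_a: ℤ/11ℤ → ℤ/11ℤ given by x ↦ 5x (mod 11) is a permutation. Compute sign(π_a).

+1

Orbit of 4 under x↦5x: [4, 9, 1, 5, 3]… (length divides ord_11(5)).
π_5 has 3 disjoint cycles with lengths [5, 5, 1] on {0,…,10}.
Σ(ℓ_i−1) = 11−3 = 8; sign = (−1)^8 = +1.
(5|11)_J = +1 (Zolotarev's lemma cross-check).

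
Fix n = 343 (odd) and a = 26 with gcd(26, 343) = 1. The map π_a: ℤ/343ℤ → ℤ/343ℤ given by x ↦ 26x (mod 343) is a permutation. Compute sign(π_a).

-1

Trace 116: π^k(116) = [116, 272, 212, 24, 281, 103, 277] for k=0..6.
4 cycles of lengths [294, 42, 6, 1].
With 4 cycles on 343 points, sign = (−1)^{343−4} = -1.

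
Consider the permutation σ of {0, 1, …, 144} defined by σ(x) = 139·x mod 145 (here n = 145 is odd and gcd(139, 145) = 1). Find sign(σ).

+1

Trace 36: π^k(36) = [36, 74, 136, 54, 111, 59, 81] for k=0..6.
π_139 has 15 disjoint cycles with lengths [14, 14, 14, 14, 14, 14, 14, 14, 7, 7, 7, 7, 2, 2, 1] on {0,…,144}.
With 15 cycles on 145 points, sign = (−1)^{145−15} = +1.
Check: (139/145) = +1 by Zolotarev.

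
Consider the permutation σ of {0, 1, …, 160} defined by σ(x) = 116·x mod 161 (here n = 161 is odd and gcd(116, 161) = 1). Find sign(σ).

Trace 93: π^k(93) = [93, 1, 116] for k=0..2.
π_116 has 69 disjoint cycles with lengths [3, 3, 3, 3, 3, 3, 3, 3, 3, 3, 3, 3, 3, 3, 3, 3, 3, 3, 3, 3, 3, 3, 3, 3, 3, 3, 3, 3, 3, 3, 3, 3, 3, 3, 3, 3, 3, 3, 3, 3, 3, 3, 3, 3, 3, 3, 1, 1, 1, 1, 1, 1, 1, 1, 1, 1, 1, 1, 1, 1, 1, 1, 1, 1, 1, 1, 1, 1, 1] on {0,…,160}.
Σ(ℓ_i−1) = 161−69 = 92; sign = (−1)^92 = +1.
The Jacobi symbol (116|161) = +1 (Zolotarev) agrees.

+1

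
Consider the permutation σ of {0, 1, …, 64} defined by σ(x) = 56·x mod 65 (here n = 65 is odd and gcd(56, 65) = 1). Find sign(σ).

+1

Start at x=1: 1 → 56 → 16 → 51 → 61 → 36 → 1 (one orbit).
The orbit structure of x ↦ 56x mod 65: 15 orbits of sizes [6, 6, 6, 6, 6, 6, 6, 6, 6, 6, 1, 1, 1, 1, 1].
65 − 15 = 50 transpositions; sign(π) = (−1)^50 = +1.
Via Zolotarev, sign(π_{56}) = (56|65) = +1.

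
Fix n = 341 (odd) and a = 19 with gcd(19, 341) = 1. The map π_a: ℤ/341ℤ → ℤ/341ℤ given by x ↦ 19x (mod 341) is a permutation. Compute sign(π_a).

Start at x=1: 1 → 19 → 20 → 39 → 59 → 98 → 157 → … (one orbit).
π_19 has 14 disjoint cycles with lengths [30, 30, 30, 30, 30, 30, 30, 30, 30, 30, 15, 15, 10, 1] on {0,…,340}.
n − c = 341 − 14 = 327; sign = (−1)^327 = -1.
Zolotarev: (19|341) = -1, matching the cycle-count sign.

-1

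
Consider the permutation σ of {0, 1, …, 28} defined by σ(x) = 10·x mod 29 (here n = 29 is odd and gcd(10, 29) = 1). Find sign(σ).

-1

Orbit of 8 under x↦10x: [8, 22, 17, 25, 18, 6, 2]… (length divides ord_29(10)).
Cycle type of π: 28 + 1; total 2 cycles.
With 2 cycles on 29 points, sign = (−1)^{29−2} = -1.
The Jacobi symbol (10|29) = -1 (Zolotarev) agrees.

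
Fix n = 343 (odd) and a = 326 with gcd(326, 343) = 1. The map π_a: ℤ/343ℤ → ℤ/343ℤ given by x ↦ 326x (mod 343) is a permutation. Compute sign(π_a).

+1

Trace 302: π^k(302) = [302, 11, 156, 92, 151, 177, 78] for k=0..6.
Cycle type of π: 147×2 + 21×2 + 3×2 + 1; total 7 cycles.
n − c = 343 − 7 = 336; sign = (−1)^336 = +1.
Via Zolotarev, sign(π_{326}) = (326|343) = +1.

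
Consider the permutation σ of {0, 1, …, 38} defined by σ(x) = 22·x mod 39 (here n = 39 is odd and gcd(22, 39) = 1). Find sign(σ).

+1

Orbit of 1 under x↦22x: [1, 22, 16]… (length divides ord_39(22)).
Cycle lengths of π_22 on ℤ/39ℤ: [3, 3, 3, 3, 3, 3, 3, 3, 3, 3, 3, 3, 1, 1, 1]; 15 cycles in total.
sign(π) = (−1)^{n − #cycles} = (−1)^{39−15} = (−1)^24 = +1.
Via Zolotarev, sign(π_{22}) = (22|39) = +1.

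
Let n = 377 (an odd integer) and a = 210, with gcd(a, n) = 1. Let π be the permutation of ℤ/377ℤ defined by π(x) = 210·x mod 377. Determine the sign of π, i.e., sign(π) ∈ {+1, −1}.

Start at x=255: 255 → 16 → 344 → 233 → 297 → 165 → 343 → … (one orbit).
Decompose π into cycles: lengths [84, 84, 84, 84, 12, 7, 7, 7, 7, 1] (10 cycles, including the fixed point 0).
10 cycles on 377: each ℓ→(−1)^(ℓ−1), product (−1)^367 = -1.
(210|377)_J = -1 (Zolotarev's lemma cross-check).

-1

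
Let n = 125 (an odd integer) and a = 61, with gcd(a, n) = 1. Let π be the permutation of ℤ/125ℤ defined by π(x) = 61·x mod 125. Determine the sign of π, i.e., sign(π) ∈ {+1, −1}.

Orbit of 11 under x↦61x: [11, 46, 56, 41, 1, 61, 96]… (length divides ord_125(61)).
Decompose π into cycles: lengths [25, 25, 25, 25, 5, 5, 5, 5, 1, 1, 1, 1, 1] (13 cycles, including the fixed point 0).
Σ(ℓ_i−1) = 125−13 = 112; sign = (−1)^112 = +1.
(61|125)_J = +1 (Zolotarev's lemma cross-check).

+1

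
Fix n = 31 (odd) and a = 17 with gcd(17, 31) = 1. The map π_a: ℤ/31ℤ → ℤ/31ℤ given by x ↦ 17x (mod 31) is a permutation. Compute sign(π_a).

Orbit of 12 under x↦17x: [12, 18, 27, 25, 22, 2, 3]… (length divides ord_31(17)).
Decompose π into cycles: lengths [30, 1] (2 cycles, including the fixed point 0).
2 cycles on 31: each ℓ→(−1)^(ℓ−1), product (−1)^29 = -1.

-1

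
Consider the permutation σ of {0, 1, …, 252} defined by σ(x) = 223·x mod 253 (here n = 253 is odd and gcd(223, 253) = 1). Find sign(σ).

+1

Start at x=179: 179 → 196 → 192 → 59 → 1 → 223 → 141 → … (one orbit).
Cycle type of π: 55×4 + 11×2 + 5×2 + 1; total 9 cycles.
9 cycles on 253: each ℓ→(−1)^(ℓ−1), product (−1)^244 = +1.
Via Zolotarev, sign(π_{223}) = (223|253) = +1.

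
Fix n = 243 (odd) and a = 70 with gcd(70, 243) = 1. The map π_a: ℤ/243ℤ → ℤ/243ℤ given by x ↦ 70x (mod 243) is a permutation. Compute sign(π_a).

Start at x=241: 241 → 103 → 163 → 232 → 202 → 46 → 61 → … (one orbit).
Cycle type of π: 81×2 + 27×2 + 9×2 + 3×2 + 1×3; total 11 cycles.
11 cycles on 243: each ℓ→(−1)^(ℓ−1), product (−1)^232 = +1.

+1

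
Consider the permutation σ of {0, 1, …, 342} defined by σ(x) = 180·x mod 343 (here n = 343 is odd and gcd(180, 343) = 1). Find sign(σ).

Start at x=299: 299 → 312 → 251 → 247 → 213 → 267 → 40 → … (one orbit).
π_180 has 4 disjoint cycles with lengths [294, 42, 6, 1] on {0,…,342}.
343 − 4 = 339 transpositions; sign(π) = (−1)^339 = -1.
The Jacobi symbol (180|343) = -1 (Zolotarev) agrees.

-1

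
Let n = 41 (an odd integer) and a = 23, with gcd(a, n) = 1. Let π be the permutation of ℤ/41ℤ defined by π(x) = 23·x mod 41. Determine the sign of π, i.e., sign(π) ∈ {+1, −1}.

Orbit of 4 under x↦23x: [4, 10, 25, 1, 23, 37, 31]… (length divides ord_41(23)).
5 cycles of lengths [10, 10, 10, 10, 1].
5 cycles on 41: each ℓ→(−1)^(ℓ−1), product (−1)^36 = +1.
Via Zolotarev, sign(π_{23}) = (23|41) = +1.

+1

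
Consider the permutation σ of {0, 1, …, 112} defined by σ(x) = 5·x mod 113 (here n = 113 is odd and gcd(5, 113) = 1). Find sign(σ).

Trace 84: π^k(84) = [84, 81, 66, 104, 68, 1, 5] for k=0..6.
Cycle type of π: 112 + 1; total 2 cycles.
2 cycles on 113: each ℓ→(−1)^(ℓ−1), product (−1)^111 = -1.
Via Zolotarev, sign(π_{5}) = (5|113) = -1.

-1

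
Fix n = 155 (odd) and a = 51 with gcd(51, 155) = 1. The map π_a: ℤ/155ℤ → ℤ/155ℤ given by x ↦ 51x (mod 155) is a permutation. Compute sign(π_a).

+1

Trace 121: π^k(121) = [121, 126, 71, 56, 66, 111, 81] for k=0..6.
Cycle lengths of π_51 on ℤ/155ℤ: [15, 15, 15, 15, 15, 15, 15, 15, 15, 15, 1, 1, 1, 1, 1]; 15 cycles in total.
15 cycles on 155: each ℓ→(−1)^(ℓ−1), product (−1)^140 = +1.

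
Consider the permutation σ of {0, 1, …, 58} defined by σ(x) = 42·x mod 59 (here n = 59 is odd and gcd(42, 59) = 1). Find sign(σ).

-1

Orbit of 14 under x↦42x: [14, 57, 34, 12, 32, 46, 44]… (length divides ord_59(42)).
Cycle lengths of π_42 on ℤ/59ℤ: [58, 1]; 2 cycles in total.
Σ(ℓ_i−1) = 59−2 = 57; sign = (−1)^57 = -1.
Via Zolotarev, sign(π_{42}) = (42|59) = -1.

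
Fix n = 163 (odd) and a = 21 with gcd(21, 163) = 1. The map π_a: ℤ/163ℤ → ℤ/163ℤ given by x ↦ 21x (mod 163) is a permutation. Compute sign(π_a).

Start at x=40: 40 → 25 → 36 → 104 → 65 → 61 → 140 → … (one orbit).
Cycle type of π: 27×6 + 1; total 7 cycles.
163 − 7 = 156 transpositions; sign(π) = (−1)^156 = +1.

+1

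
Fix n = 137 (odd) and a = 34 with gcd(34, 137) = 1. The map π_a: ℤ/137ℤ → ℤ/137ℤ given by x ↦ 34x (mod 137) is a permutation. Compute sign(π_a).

+1

Start at x=119: 119 → 73 → 16 → 133 → 1 → 34 → 60 → … (one orbit).
π_34 has 9 disjoint cycles with lengths [17, 17, 17, 17, 17, 17, 17, 17, 1] on {0,…,136}.
Σ(ℓ_i−1) = 137−9 = 128; sign = (−1)^128 = +1.
Via Zolotarev, sign(π_{34}) = (34|137) = +1.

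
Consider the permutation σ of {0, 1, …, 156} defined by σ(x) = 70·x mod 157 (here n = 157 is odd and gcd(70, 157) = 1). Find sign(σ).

Trace 113: π^k(113) = [113, 60, 118, 96, 126, 28, 76] for k=0..6.
2 cycles of lengths [156, 1].
157 − 2 = 155 transpositions; sign(π) = (−1)^155 = -1.

-1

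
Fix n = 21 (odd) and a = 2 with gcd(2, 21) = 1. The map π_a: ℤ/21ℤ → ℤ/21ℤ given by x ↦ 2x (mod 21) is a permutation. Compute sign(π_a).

Orbit of 8 under x↦2x: [8, 16, 11, 1, 2, 4]… (length divides ord_21(2)).
The orbit structure of x ↦ 2x mod 21: 6 orbits of sizes [6, 6, 3, 3, 2, 1].
sign(π) = (−1)^{n − #cycles} = (−1)^{21−6} = (−1)^15 = -1.

-1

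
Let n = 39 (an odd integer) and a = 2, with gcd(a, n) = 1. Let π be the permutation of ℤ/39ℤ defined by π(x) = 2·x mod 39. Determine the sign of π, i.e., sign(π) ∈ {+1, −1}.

Start at x=32: 32 → 25 → 11 → 22 → 5 → 10 → 20 → … (one orbit).
The orbit structure of x ↦ 2x mod 39: 5 orbits of sizes [12, 12, 12, 2, 1].
5 cycles on 39: each ℓ→(−1)^(ℓ−1), product (−1)^34 = +1.
The Jacobi symbol (2|39) = +1 (Zolotarev) agrees.

+1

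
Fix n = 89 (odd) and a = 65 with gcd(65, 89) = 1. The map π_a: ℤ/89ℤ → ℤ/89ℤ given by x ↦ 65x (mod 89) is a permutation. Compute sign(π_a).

-1

Start at x=29: 29 → 16 → 61 → 49 → 70 → 11 → 3 → … (one orbit).
Cycle type of π: 88 + 1; total 2 cycles.
89 − 2 = 87 transpositions; sign(π) = (−1)^87 = -1.
(65|89)_J = -1 (Zolotarev's lemma cross-check).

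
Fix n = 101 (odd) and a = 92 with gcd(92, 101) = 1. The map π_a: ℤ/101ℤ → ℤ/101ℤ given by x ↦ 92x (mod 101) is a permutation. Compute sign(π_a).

+1

Start at x=31: 31 → 24 → 87 → 25 → 78 → 5 → 56 → … (one orbit).
The orbit structure of x ↦ 92x mod 101: 5 orbits of sizes [25, 25, 25, 25, 1].
5 cycles on 101: each ℓ→(−1)^(ℓ−1), product (−1)^96 = +1.
Zolotarev: (92|101) = +1, matching the cycle-count sign.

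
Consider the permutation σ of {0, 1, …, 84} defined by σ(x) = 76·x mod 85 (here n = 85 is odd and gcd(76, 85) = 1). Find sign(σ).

Orbit of 36 under x↦76x: [36, 16, 26, 21, 66, 1, 76]… (length divides ord_85(76)).
Cycle lengths of π_76 on ℤ/85ℤ: [8, 8, 8, 8, 8, 8, 8, 8, 8, 8, 1, 1, 1, 1, 1]; 15 cycles in total.
15 cycles on 85: each ℓ→(−1)^(ℓ−1), product (−1)^70 = +1.

+1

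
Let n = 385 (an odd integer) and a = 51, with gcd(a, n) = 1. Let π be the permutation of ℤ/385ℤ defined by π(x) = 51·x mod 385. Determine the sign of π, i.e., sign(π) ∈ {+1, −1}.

Orbit of 351 under x↦51x: [351, 191, 116, 141, 261, 221, 106]… (length divides ord_385(51)).
Decompose π into cycles: lengths [30, 30, 30, 30, 30, 30, 30, 30, 30, 30, 10, 10, 10, 10, 10, 3, 3, 3, 3, 3, 3, 3, 3, 3, 3, 1, 1, 1, 1, 1] (30 cycles, including the fixed point 0).
Σ(ℓ_i−1) = 385−30 = 355; sign = (−1)^355 = -1.

-1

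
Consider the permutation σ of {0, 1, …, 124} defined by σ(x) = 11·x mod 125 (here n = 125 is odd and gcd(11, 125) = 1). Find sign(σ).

Start at x=101: 101 → 111 → 96 → 56 → 116 → 26 → 36 → … (one orbit).
13 cycles of lengths [25, 25, 25, 25, 5, 5, 5, 5, 1, 1, 1, 1, 1].
13 cycles on 125: each ℓ→(−1)^(ℓ−1), product (−1)^112 = +1.
Via Zolotarev, sign(π_{11}) = (11|125) = +1.

+1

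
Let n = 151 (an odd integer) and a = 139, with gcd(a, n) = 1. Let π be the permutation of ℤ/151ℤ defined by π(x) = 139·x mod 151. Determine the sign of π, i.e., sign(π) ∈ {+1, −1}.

+1

Trace 11: π^k(11) = [11, 19, 74, 18, 86, 25, 2] for k=0..6.
3 cycles of lengths [75, 75, 1].
With 3 cycles on 151 points, sign = (−1)^{151−3} = +1.
(139|151)_J = +1 (Zolotarev's lemma cross-check).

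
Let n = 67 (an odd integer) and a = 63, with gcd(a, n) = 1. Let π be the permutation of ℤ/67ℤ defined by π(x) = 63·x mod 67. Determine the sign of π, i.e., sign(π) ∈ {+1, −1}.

-1

Trace 11: π^k(11) = [11, 23, 42, 33, 2, 59, 32] for k=0..6.
Cycle lengths of π_63 on ℤ/67ℤ: [66, 1]; 2 cycles in total.
sign(π) = (−1)^{n − #cycles} = (−1)^{67−2} = (−1)^65 = -1.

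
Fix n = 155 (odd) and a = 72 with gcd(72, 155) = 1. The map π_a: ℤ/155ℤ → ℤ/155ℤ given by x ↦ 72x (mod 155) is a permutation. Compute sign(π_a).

Orbit of 14 under x↦72x: [14, 78, 36, 112, 4, 133, 121]… (length divides ord_155(72)).
π_72 has 6 disjoint cycles with lengths [60, 60, 15, 15, 4, 1] on {0,…,154}.
n − c = 155 − 6 = 149; sign = (−1)^149 = -1.

-1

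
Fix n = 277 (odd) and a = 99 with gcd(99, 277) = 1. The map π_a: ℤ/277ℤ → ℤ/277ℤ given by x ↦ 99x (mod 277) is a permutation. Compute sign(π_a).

Orbit of 18 under x↦99x: [18, 120, 246, 255, 38, 161, 150]… (length divides ord_277(99)).
π_99 has 2 disjoint cycles with lengths [276, 1] on {0,…,276}.
sign(π) = (−1)^{n − #cycles} = (−1)^{277−2} = (−1)^275 = -1.
The Jacobi symbol (99|277) = -1 (Zolotarev) agrees.

-1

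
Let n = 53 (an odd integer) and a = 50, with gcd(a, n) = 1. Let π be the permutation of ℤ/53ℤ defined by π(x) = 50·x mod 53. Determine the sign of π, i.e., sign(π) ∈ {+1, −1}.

-1

Orbit of 18 under x↦50x: [18, 52, 3, 44, 27, 25, 31]… (length divides ord_53(50)).
π_50 has 2 disjoint cycles with lengths [52, 1] on {0,…,52}.
With 2 cycles on 53 points, sign = (−1)^{53−2} = -1.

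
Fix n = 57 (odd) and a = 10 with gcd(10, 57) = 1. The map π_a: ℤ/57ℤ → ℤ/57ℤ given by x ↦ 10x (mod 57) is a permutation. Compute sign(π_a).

-1

Trace 25: π^k(25) = [25, 22, 49, 34, 55, 37, 28] for k=0..6.
6 cycles of lengths [18, 18, 18, 1, 1, 1].
6 cycles on 57: each ℓ→(−1)^(ℓ−1), product (−1)^51 = -1.
Via Zolotarev, sign(π_{10}) = (10|57) = -1.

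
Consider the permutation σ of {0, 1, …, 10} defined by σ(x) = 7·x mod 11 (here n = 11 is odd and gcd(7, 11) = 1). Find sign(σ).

-1

Orbit of 1 under x↦7x: [1, 7, 5, 2, 3, 10, 4]… (length divides ord_11(7)).
The orbit structure of x ↦ 7x mod 11: 2 orbits of sizes [10, 1].
sign(π) = (−1)^{n − #cycles} = (−1)^{11−2} = (−1)^9 = -1.
Zolotarev: (7|11) = -1, matching the cycle-count sign.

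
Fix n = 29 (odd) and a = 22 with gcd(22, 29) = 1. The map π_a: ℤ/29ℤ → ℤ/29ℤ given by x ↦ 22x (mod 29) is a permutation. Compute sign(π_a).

Start at x=25: 25 → 28 → 7 → 9 → 24 → 6 → 16 → … (one orbit).
The orbit structure of x ↦ 22x mod 29: 3 orbits of sizes [14, 14, 1].
29 − 3 = 26 transpositions; sign(π) = (−1)^26 = +1.

+1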